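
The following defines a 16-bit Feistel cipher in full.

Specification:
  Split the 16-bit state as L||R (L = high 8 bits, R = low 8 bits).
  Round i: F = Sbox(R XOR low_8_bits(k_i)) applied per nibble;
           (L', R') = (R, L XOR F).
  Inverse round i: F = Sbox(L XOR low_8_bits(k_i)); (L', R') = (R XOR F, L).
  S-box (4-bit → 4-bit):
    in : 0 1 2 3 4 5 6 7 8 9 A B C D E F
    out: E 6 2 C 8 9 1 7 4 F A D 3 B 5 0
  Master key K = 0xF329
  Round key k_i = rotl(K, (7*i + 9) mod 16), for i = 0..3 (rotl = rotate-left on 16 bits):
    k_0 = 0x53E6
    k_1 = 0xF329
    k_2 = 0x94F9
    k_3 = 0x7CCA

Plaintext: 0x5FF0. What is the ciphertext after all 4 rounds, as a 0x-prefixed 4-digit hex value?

s_0 = plaintext = 0x5FF0
s_1 = Round(s_0, k_0) = 0xF03E
s_2 = Round(s_1, k_1) = 0x3E97
s_3 = Round(s_2, k_2) = 0x972B
s_4 = Round(s_3, k_3) = 0x2BC1

0x2BC1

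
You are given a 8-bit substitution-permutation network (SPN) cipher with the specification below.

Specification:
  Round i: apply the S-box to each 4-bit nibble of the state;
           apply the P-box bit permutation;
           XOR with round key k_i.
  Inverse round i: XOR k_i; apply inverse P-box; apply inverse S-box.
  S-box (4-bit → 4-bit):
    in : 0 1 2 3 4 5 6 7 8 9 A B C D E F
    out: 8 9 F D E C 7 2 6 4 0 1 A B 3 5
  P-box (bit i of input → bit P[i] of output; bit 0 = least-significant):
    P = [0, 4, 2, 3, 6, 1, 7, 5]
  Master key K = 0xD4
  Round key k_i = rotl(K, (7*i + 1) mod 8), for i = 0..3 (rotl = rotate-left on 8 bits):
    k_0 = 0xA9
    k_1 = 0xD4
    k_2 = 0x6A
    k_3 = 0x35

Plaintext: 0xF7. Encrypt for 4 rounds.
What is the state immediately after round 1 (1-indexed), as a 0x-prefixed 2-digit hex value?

0x79

s_0 = plaintext = 0xF7
s_1 = Round(s_0, k_0) = 0x79
s_2 = Round(s_1, k_1) = 0xD2
s_3 = Round(s_2, k_2) = 0x15
s_4 = Round(s_3, k_3) = 0x59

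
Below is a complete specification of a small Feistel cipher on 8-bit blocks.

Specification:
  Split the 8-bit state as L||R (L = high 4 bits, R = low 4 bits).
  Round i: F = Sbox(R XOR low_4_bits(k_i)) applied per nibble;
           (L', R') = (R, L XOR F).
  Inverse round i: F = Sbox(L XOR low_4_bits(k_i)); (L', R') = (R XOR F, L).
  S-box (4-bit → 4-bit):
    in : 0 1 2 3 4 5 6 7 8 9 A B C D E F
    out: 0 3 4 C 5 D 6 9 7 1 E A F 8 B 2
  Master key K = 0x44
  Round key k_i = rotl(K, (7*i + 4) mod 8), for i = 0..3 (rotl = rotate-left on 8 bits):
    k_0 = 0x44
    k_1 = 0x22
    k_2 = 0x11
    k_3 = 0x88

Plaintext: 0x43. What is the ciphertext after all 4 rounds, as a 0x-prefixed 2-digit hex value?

s_0 = plaintext = 0x43
s_1 = Round(s_0, k_0) = 0x3D
s_2 = Round(s_1, k_1) = 0xD1
s_3 = Round(s_2, k_2) = 0x1D
s_4 = Round(s_3, k_3) = 0xDC

0xDC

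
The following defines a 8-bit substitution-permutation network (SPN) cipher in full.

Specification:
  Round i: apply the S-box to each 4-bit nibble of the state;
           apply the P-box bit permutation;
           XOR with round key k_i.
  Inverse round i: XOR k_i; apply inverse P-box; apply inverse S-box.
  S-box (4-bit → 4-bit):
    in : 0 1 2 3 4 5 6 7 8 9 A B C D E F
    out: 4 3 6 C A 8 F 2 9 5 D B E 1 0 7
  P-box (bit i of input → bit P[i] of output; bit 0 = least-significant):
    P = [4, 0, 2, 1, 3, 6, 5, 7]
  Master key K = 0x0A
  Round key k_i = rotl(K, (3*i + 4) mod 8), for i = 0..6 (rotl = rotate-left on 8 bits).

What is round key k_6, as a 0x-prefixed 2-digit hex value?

0x82

K = 0x0A
k_0 = rotl(K, (3*0+4) mod 8) = rotl(K, 4) = 0xA0
k_1 = rotl(K, (3*1+4) mod 8) = rotl(K, 7) = 0x05
k_2 = rotl(K, (3*2+4) mod 8) = rotl(K, 2) = 0x28
k_3 = rotl(K, (3*3+4) mod 8) = rotl(K, 5) = 0x41
k_4 = rotl(K, (3*4+4) mod 8) = rotl(K, 0) = 0x0A
k_5 = rotl(K, (3*5+4) mod 8) = rotl(K, 3) = 0x50
k_6 = rotl(K, (3*6+4) mod 8) = rotl(K, 6) = 0x82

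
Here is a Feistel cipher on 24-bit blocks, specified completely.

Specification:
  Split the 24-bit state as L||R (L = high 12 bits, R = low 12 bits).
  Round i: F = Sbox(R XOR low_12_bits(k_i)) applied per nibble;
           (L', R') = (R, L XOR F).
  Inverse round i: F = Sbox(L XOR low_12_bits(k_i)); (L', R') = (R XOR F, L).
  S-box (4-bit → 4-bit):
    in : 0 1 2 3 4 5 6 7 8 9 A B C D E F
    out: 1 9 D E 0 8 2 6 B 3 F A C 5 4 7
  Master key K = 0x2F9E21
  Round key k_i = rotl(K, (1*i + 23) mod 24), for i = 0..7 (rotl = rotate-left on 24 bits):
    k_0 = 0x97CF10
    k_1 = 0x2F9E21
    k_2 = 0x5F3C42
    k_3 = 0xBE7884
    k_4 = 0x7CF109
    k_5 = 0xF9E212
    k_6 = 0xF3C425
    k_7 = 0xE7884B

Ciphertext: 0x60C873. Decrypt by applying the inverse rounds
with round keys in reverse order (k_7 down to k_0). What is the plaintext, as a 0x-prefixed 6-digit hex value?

s_0 = ciphertext = 0x60C873
s_1 = InvRound(s_0, k_7) = 0xC7560C
s_2 = InvRound(s_1, k_6) = 0xD8DC75
s_3 = InvRound(s_2, k_5) = 0xB42D8D
s_4 = InvRound(s_3, k_4) = 0x287B42
s_5 = InvRound(s_4, k_3) = 0x45C287
s_6 = InvRound(s_5, k_2) = 0x91345C
s_7 = InvRound(s_6, k_1) = 0x2B1913
s_8 = InvRound(s_7, k_0) = 0xCEA2B1

0xCEA2B1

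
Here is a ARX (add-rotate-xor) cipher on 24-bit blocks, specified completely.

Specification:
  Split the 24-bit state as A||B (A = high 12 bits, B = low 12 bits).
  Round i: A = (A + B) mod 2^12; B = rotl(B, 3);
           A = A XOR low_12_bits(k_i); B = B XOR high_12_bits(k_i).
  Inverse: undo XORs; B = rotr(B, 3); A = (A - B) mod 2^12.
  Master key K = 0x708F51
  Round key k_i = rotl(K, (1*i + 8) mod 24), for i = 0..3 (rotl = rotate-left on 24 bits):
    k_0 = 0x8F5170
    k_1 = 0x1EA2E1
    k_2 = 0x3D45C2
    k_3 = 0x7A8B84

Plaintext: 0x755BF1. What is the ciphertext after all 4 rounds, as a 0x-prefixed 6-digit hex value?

0x8D7361

s_0 = plaintext = 0x755BF1
s_1 = Round(s_0, k_0) = 0x236778
s_2 = Round(s_1, k_1) = 0xB4FA29
s_3 = Round(s_2, k_2) = 0x0BA299
s_4 = Round(s_3, k_3) = 0x8D7361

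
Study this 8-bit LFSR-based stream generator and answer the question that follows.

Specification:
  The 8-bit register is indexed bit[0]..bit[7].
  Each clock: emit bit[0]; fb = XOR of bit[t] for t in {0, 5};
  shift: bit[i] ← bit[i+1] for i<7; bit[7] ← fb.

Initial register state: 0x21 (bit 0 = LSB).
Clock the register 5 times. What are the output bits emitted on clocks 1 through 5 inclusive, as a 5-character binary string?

10000

reg_0 = 0x21
clock 1: out=1, reg = 0x10
clock 2: out=0, reg = 0x08
clock 3: out=0, reg = 0x04
clock 4: out=0, reg = 0x02
clock 5: out=0, reg = 0x01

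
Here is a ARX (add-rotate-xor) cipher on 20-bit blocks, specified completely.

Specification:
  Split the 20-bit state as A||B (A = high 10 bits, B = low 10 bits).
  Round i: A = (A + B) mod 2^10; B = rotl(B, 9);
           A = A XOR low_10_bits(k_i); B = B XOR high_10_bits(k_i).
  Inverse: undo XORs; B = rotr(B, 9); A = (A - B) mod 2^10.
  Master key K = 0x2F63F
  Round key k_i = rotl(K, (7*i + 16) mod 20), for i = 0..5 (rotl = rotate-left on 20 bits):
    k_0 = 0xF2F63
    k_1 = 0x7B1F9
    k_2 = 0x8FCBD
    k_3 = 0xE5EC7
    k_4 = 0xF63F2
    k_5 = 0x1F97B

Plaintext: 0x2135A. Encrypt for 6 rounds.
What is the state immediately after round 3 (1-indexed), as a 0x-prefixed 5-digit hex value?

s_0 = plaintext = 0x2135A
s_1 = Round(s_0, k_0) = 0x2F666
s_2 = Round(s_1, k_1) = 0xB68DF
s_3 = Round(s_2, k_2) = 0xC1050
s_4 = Round(s_3, k_3) = 0x64FBF
s_5 = Round(s_4, k_4) = 0xA8007
s_6 = Round(s_5, k_5) = 0xF727D

0xC1050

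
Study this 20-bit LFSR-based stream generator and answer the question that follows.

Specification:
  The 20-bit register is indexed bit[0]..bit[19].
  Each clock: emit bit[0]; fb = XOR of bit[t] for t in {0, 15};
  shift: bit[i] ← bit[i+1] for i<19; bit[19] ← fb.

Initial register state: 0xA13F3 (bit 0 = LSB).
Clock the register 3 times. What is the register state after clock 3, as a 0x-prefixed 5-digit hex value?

0xF427E

reg_0 = 0xA13F3
clock 1: out=1, reg = 0xD09F9
clock 2: out=1, reg = 0xE84FC
clock 3: out=0, reg = 0xF427E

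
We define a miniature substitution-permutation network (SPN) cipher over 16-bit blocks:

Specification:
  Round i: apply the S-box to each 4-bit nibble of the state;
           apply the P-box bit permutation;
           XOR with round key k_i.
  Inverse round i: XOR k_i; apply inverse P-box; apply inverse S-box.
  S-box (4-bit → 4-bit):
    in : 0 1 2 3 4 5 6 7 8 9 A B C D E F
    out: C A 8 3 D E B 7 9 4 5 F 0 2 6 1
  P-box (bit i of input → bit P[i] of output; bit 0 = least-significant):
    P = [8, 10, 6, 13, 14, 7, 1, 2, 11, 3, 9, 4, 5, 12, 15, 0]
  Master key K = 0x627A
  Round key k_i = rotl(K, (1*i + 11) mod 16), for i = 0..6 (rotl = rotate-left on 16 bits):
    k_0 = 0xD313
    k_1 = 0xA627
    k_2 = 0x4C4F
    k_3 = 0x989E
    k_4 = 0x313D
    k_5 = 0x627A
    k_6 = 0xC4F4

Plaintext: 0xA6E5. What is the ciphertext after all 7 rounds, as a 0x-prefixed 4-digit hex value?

0x67F7

s_0 = plaintext = 0xA6E5
s_1 = Round(s_0, k_0) = 0x7FE9
s_2 = Round(s_1, k_1) = 0x3EC5
s_3 = Round(s_2, k_2) = 0x7A27
s_4 = Round(s_3, k_3) = 0x07FA
s_5 = Round(s_4, k_4) = 0xFA74
s_6 = Round(s_5, k_5) = 0x0998
s_7 = Round(s_6, k_6) = 0x67F7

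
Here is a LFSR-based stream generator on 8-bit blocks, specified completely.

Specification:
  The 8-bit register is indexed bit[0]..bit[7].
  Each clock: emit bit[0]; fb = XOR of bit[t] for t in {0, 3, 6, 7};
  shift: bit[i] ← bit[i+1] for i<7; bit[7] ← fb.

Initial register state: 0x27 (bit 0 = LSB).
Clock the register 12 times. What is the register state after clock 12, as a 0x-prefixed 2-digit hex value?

0x6E

reg_0 = 0x27
clock 1: out=1, reg = 0x93
clock 2: out=1, reg = 0x49
clock 3: out=1, reg = 0xA4
clock 4: out=0, reg = 0xD2
clock 5: out=0, reg = 0x69
clock 6: out=1, reg = 0xB4
clock 7: out=0, reg = 0xDA
clock 8: out=0, reg = 0xED
clock 9: out=1, reg = 0x76
clock 10: out=0, reg = 0xBB
clock 11: out=1, reg = 0xDD
clock 12: out=1, reg = 0x6E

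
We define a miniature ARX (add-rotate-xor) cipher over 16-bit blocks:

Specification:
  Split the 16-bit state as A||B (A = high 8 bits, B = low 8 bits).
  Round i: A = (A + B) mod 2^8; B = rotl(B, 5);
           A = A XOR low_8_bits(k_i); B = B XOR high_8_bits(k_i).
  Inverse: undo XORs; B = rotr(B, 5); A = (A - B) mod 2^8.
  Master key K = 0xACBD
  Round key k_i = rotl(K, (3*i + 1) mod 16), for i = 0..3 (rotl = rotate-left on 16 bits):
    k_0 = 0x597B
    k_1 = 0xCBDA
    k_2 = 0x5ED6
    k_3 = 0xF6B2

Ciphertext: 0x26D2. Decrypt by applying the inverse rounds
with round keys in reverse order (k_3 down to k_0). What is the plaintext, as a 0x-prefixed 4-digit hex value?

s_0 = ciphertext = 0x26D2
s_1 = InvRound(s_0, k_3) = 0x7321
s_2 = InvRound(s_1, k_2) = 0xAAFB
s_3 = InvRound(s_2, k_1) = 0xEF81
s_4 = InvRound(s_3, k_0) = 0xCEC6

0xCEC6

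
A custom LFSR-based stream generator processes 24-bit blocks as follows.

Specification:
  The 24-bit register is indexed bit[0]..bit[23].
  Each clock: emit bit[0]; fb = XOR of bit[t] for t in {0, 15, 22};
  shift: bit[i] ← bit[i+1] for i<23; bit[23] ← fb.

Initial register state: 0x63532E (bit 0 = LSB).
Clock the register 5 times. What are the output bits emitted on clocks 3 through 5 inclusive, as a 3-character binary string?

110

reg_0 = 0x63532E
clock 1: out=0, reg = 0xB1A997
clock 2: out=1, reg = 0x58D4CB
clock 3: out=1, reg = 0xAC6A65
clock 4: out=1, reg = 0xD63532
clock 5: out=0, reg = 0xEB1A99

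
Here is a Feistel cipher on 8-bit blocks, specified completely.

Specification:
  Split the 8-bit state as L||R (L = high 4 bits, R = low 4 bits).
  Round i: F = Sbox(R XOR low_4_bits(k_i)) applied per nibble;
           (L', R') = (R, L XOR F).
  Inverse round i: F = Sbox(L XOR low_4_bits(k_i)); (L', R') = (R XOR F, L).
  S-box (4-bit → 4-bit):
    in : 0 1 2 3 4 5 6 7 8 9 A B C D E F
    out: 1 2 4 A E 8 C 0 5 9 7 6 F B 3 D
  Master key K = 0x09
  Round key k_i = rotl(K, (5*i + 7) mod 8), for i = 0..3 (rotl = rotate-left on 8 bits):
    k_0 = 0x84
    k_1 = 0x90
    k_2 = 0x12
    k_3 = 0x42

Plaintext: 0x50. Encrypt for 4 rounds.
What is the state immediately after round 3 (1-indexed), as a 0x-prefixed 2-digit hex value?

s_0 = plaintext = 0x50
s_1 = Round(s_0, k_0) = 0x0B
s_2 = Round(s_1, k_1) = 0xB6
s_3 = Round(s_2, k_2) = 0x65
s_4 = Round(s_3, k_3) = 0x56

0x65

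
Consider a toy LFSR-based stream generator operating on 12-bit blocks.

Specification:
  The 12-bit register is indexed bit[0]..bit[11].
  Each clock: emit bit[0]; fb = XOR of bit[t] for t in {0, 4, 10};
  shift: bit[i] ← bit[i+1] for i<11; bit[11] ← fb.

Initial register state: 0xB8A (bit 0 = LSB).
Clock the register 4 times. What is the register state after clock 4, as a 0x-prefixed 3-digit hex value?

0x0B8

reg_0 = 0xB8A
clock 1: out=0, reg = 0x5C5
clock 2: out=1, reg = 0x2E2
clock 3: out=0, reg = 0x171
clock 4: out=1, reg = 0x0B8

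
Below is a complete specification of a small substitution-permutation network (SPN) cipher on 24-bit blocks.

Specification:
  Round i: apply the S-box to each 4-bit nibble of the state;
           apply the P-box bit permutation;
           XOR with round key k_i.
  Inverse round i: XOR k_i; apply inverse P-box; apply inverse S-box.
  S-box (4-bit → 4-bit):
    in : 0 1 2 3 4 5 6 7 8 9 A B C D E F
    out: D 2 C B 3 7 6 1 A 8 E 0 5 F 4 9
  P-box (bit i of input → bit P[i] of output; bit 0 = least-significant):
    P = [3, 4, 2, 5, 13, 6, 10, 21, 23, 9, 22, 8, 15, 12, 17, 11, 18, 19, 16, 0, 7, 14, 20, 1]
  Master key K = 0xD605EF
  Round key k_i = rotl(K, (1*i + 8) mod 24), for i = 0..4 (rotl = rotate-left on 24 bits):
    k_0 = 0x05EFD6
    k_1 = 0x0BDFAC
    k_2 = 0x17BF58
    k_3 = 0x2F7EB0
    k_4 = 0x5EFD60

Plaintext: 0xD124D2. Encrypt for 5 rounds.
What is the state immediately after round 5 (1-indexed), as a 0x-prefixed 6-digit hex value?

s_0 = plaintext = 0xD124D2
s_1 = Round(s_0, k_0) = 0xBF8130
s_2 = Round(s_1, k_1) = 0x2FE5C1
s_3 = Round(s_2, k_2) = 0xC1994B
s_4 = Round(s_3, k_3) = 0x375770
s_5 = Round(s_4, k_4) = 0xD80DCE

0xD80DCE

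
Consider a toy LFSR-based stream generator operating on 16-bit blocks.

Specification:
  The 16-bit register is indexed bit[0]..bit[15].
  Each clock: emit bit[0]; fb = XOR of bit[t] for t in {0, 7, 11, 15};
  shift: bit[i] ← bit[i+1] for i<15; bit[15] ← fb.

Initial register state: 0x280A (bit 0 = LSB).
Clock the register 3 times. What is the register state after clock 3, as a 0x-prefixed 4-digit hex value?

reg_0 = 0x280A
clock 1: out=0, reg = 0x9405
clock 2: out=1, reg = 0x4A02
clock 3: out=0, reg = 0xA501

0xA501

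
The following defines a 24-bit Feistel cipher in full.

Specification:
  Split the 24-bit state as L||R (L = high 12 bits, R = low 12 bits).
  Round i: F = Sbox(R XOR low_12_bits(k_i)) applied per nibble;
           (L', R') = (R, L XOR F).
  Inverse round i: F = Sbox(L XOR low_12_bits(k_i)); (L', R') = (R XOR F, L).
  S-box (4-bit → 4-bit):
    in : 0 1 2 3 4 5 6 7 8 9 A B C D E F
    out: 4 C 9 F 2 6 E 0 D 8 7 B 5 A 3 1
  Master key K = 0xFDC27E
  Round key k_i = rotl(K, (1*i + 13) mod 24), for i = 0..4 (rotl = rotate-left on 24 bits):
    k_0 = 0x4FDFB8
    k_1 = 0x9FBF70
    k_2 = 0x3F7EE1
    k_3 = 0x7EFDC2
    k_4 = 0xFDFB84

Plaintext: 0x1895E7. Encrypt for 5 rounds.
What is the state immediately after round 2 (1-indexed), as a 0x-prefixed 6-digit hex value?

s_0 = plaintext = 0x1895E7
s_1 = Round(s_0, k_0) = 0x5E76E8
s_2 = Round(s_1, k_1) = 0x6E8D6A
s_3 = Round(s_2, k_2) = 0xD6A933
s_4 = Round(s_3, k_3) = 0x933F76
s_5 = Round(s_4, k_4) = 0xF76B2A

0x6E8D6A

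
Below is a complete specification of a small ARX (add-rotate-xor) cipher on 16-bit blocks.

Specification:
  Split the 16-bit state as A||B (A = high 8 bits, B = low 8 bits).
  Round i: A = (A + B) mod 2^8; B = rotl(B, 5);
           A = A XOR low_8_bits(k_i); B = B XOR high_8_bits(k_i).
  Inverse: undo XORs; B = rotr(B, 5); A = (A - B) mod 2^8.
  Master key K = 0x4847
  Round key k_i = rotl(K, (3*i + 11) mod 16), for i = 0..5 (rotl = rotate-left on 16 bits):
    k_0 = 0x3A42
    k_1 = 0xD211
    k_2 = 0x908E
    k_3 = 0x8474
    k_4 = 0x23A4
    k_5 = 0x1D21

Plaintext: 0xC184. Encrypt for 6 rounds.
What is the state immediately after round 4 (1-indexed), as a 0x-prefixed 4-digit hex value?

s_0 = plaintext = 0xC184
s_1 = Round(s_0, k_0) = 0x07AA
s_2 = Round(s_1, k_1) = 0xA087
s_3 = Round(s_2, k_2) = 0xA960
s_4 = Round(s_3, k_3) = 0x7D88
s_5 = Round(s_4, k_4) = 0xA132
s_6 = Round(s_5, k_5) = 0xF25B

0x7D88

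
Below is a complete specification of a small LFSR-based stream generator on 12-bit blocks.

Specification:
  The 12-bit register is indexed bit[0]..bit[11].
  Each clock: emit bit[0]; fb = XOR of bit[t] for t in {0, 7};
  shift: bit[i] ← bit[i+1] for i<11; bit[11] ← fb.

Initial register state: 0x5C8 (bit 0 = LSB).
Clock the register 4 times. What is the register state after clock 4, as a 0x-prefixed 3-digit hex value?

0x35C

reg_0 = 0x5C8
clock 1: out=0, reg = 0xAE4
clock 2: out=0, reg = 0xD72
clock 3: out=0, reg = 0x6B9
clock 4: out=1, reg = 0x35C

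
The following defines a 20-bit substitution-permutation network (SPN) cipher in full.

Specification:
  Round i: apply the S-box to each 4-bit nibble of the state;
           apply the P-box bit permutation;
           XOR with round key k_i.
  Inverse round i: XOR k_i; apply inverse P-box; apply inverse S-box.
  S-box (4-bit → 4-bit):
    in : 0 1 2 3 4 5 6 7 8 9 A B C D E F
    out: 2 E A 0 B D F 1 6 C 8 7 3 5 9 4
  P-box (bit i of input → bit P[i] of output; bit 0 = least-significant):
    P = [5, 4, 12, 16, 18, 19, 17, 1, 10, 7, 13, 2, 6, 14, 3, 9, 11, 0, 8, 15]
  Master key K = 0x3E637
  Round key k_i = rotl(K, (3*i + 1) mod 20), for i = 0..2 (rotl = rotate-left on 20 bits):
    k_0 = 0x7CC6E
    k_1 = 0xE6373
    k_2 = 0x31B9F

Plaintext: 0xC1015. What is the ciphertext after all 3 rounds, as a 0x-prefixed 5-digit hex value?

s_0 = plaintext = 0xC1015
s_1 = Round(s_0, k_0) = 0xC96C5
s_2 = Round(s_1, k_1) = 0x35DDE
s_3 = Round(s_2, k_2) = 0x43DF7

0x43DF7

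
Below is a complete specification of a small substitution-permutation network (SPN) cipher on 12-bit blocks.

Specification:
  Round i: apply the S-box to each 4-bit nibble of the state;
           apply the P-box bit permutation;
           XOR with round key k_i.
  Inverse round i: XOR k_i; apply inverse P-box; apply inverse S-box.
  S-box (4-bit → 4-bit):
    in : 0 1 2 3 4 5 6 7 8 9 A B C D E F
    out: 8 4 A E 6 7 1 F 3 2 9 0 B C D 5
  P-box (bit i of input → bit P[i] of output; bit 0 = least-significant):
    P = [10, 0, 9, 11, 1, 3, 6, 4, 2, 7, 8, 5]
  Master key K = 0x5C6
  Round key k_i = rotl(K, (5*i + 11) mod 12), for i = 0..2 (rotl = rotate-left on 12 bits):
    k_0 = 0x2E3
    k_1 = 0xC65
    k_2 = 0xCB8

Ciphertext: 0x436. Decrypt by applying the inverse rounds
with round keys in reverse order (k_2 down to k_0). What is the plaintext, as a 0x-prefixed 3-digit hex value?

0x277

s_0 = ciphertext = 0x436
s_1 = InvRound(s_0, k_2) = 0x880
s_2 = InvRound(s_1, k_1) = 0xC18
s_3 = InvRound(s_2, k_0) = 0x277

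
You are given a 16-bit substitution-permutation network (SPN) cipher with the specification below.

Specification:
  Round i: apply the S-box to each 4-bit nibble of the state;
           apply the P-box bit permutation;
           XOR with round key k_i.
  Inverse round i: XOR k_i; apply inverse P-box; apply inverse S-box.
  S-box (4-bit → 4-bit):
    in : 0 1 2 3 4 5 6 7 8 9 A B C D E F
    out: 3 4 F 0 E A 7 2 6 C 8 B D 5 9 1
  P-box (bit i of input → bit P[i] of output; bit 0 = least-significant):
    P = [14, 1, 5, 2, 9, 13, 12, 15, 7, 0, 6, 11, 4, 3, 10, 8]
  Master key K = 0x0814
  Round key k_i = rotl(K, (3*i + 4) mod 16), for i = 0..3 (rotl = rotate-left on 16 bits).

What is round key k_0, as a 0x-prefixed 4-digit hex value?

K = 0x0814
k_0 = rotl(K, (3*0+4) mod 16) = rotl(K, 4) = 0x8140

0x8140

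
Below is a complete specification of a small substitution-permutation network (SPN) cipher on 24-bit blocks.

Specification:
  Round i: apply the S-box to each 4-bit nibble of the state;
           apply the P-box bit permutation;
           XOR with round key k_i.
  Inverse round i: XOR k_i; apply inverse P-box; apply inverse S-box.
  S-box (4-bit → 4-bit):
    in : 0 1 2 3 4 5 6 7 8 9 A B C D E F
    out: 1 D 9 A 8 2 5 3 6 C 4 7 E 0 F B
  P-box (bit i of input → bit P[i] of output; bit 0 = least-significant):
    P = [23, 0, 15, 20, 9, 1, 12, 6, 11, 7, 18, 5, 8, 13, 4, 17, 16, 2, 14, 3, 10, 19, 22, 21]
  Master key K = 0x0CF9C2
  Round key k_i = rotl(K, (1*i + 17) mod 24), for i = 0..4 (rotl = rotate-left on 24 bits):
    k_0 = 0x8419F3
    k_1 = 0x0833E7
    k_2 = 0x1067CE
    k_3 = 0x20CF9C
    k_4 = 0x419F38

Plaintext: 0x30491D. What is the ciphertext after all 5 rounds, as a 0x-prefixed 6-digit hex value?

0xFF40CE

s_0 = plaintext = 0x30491D
s_1 = Round(s_0, k_0) = 0xAB0B93
s_2 = Round(s_1, k_1) = 0x5D6A22
s_3 = Round(s_2, k_2) = 0x8C649E
s_4 = Round(s_3, k_3) = 0xF81EE1
s_5 = Round(s_4, k_4) = 0xFF40CE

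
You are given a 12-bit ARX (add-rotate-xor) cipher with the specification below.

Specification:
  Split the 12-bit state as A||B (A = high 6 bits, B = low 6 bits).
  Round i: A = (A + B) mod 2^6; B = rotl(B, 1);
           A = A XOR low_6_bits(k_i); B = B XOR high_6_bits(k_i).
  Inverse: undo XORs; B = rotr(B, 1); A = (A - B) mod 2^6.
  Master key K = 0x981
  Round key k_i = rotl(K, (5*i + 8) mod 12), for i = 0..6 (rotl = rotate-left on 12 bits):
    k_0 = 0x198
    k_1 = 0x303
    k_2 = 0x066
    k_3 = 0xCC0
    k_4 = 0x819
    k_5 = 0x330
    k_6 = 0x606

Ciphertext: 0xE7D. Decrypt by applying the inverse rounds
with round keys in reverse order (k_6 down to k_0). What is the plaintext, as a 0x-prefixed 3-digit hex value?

0x6F8

s_0 = ciphertext = 0xE7D
s_1 = InvRound(s_0, k_6) = 0x372
s_2 = InvRound(s_1, k_5) = 0x79F
s_3 = InvRound(s_2, k_4) = 0x23F
s_4 = InvRound(s_3, k_3) = 0x086
s_5 = InvRound(s_4, k_2) = 0x063
s_6 = InvRound(s_5, k_1) = 0x2F7
s_7 = InvRound(s_6, k_0) = 0x6F8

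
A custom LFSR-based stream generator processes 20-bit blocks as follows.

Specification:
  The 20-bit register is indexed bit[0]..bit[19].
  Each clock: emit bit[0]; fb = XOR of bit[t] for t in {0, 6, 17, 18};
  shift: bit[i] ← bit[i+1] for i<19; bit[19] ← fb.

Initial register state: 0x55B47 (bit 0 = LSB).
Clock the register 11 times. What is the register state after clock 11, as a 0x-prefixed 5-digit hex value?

0xFAAAB

reg_0 = 0x55B47
clock 1: out=1, reg = 0xAADA3
clock 2: out=1, reg = 0x556D1
clock 3: out=1, reg = 0xAAB68
clock 4: out=0, reg = 0x555B4
clock 5: out=0, reg = 0xAAADA
clock 6: out=0, reg = 0x5556D
clock 7: out=1, reg = 0xAAAB6
clock 8: out=0, reg = 0xD555B
clock 9: out=1, reg = 0xEAAAD
clock 10: out=1, reg = 0xF5556
clock 11: out=0, reg = 0xFAAAB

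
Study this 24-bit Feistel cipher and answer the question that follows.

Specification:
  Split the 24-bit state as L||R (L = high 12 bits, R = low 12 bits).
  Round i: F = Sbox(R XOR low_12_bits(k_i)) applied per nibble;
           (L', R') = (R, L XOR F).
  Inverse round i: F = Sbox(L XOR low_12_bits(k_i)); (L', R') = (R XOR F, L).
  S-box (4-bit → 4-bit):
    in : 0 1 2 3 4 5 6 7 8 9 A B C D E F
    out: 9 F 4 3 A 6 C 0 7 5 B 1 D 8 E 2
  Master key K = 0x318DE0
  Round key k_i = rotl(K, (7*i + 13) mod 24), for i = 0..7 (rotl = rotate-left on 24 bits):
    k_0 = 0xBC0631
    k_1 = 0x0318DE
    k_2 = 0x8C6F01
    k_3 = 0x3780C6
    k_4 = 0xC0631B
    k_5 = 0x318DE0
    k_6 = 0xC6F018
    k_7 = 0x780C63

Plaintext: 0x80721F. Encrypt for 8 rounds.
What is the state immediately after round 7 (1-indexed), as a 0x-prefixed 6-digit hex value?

0x22C02C

s_0 = plaintext = 0x80721F
s_1 = Round(s_0, k_0) = 0x21F249
s_2 = Round(s_1, k_1) = 0x24994F
s_3 = Round(s_2, k_2) = 0x94FEE7
s_4 = Round(s_3, k_3) = 0xEE7700
s_5 = Round(s_4, k_4) = 0x700416
s_6 = Round(s_5, k_5) = 0x41622C
s_7 = Round(s_6, k_6) = 0x22C02C
s_8 = Round(s_7, k_7) = 0x02CF8E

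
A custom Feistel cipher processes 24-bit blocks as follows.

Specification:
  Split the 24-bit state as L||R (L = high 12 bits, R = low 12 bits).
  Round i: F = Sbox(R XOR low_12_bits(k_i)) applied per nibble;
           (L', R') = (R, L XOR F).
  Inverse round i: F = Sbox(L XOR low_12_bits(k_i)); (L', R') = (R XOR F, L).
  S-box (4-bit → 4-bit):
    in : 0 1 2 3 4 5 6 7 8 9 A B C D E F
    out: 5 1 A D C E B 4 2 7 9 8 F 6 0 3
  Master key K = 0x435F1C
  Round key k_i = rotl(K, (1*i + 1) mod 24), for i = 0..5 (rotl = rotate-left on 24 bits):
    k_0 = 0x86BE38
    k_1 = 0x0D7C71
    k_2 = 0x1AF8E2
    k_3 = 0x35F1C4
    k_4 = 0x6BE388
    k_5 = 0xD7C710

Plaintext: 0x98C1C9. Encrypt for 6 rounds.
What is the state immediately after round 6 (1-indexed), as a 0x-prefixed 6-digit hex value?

0x2445C4

s_0 = plaintext = 0x98C1C9
s_1 = Round(s_0, k_0) = 0x1C9ABD
s_2 = Round(s_1, k_1) = 0xABDA36
s_3 = Round(s_2, k_2) = 0xA360D1
s_4 = Round(s_3, k_3) = 0x0D1B28
s_5 = Round(s_4, k_4) = 0xB28244
s_6 = Round(s_5, k_5) = 0x2445C4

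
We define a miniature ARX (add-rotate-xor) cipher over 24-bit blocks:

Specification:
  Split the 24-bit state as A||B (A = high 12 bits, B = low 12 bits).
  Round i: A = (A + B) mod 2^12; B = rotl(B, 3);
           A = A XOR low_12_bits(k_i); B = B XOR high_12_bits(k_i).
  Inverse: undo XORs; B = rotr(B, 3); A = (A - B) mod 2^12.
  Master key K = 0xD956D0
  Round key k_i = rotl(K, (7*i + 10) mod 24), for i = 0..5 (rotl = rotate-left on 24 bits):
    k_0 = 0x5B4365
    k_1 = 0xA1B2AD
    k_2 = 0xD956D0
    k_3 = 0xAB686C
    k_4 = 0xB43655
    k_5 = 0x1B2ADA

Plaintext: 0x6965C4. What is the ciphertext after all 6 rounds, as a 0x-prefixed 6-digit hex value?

0xF66B19

s_0 = plaintext = 0x6965C4
s_1 = Round(s_0, k_0) = 0xF3FB96
s_2 = Round(s_1, k_1) = 0x8786AE
s_3 = Round(s_2, k_2) = 0x9F68E6
s_4 = Round(s_3, k_3) = 0xAB0D82
s_5 = Round(s_4, k_4) = 0xE67755
s_6 = Round(s_5, k_5) = 0xF66B19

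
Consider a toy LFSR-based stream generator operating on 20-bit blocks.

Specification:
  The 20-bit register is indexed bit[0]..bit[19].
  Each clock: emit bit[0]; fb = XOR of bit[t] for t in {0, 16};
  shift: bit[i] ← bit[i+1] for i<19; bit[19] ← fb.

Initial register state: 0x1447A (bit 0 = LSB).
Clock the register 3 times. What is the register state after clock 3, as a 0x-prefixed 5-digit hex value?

reg_0 = 0x1447A
clock 1: out=0, reg = 0x8A23D
clock 2: out=1, reg = 0xC511E
clock 3: out=0, reg = 0x6288F

0x6288F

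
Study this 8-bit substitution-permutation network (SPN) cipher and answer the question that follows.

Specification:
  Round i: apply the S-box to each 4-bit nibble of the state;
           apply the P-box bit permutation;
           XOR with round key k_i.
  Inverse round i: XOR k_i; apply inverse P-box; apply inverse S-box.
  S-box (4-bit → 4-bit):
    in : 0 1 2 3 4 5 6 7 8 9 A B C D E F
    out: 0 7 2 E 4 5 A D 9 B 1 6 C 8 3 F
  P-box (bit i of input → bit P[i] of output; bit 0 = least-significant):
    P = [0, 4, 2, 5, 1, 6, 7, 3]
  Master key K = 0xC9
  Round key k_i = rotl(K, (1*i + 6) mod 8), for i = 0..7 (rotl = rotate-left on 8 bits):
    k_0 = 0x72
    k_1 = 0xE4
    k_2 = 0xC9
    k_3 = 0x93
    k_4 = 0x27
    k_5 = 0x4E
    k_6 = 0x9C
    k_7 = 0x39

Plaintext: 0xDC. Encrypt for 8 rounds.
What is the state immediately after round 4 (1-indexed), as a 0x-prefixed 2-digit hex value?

0xEB

s_0 = plaintext = 0xDC
s_1 = Round(s_0, k_0) = 0x5E
s_2 = Round(s_1, k_1) = 0x77
s_3 = Round(s_2, k_2) = 0x66
s_4 = Round(s_3, k_3) = 0xEB
s_5 = Round(s_4, k_4) = 0x71
s_6 = Round(s_5, k_5) = 0xD1
s_7 = Round(s_6, k_6) = 0x81
s_8 = Round(s_7, k_7) = 0x26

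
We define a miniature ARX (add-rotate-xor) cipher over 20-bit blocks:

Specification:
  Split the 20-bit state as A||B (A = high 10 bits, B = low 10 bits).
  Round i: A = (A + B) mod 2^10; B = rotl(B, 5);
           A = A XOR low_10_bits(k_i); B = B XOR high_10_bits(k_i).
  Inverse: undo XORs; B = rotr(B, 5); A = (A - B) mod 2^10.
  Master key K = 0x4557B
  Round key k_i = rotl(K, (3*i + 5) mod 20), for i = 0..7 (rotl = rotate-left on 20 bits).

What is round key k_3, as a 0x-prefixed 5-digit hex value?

0xED155

K = 0x4557B
k_0 = rotl(K, (3*0+5) mod 20) = rotl(K, 5) = 0xAAF68
k_1 = rotl(K, (3*1+5) mod 20) = rotl(K, 8) = 0x57B45
k_2 = rotl(K, (3*2+5) mod 20) = rotl(K, 11) = 0xBDA2A
k_3 = rotl(K, (3*3+5) mod 20) = rotl(K, 14) = 0xED155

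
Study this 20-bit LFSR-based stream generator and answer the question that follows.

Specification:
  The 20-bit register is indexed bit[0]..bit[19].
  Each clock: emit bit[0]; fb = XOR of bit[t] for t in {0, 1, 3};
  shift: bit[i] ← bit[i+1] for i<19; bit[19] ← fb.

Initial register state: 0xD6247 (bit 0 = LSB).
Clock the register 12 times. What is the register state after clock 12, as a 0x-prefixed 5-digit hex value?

0xF2CD6

reg_0 = 0xD6247
clock 1: out=1, reg = 0x6B123
clock 2: out=1, reg = 0x35891
clock 3: out=1, reg = 0x9AC48
clock 4: out=0, reg = 0xCD624
clock 5: out=0, reg = 0x66B12
clock 6: out=0, reg = 0xB3589
clock 7: out=1, reg = 0x59AC4
clock 8: out=0, reg = 0x2CD62
clock 9: out=0, reg = 0x966B1
clock 10: out=1, reg = 0xCB358
clock 11: out=0, reg = 0xE59AC
clock 12: out=0, reg = 0xF2CD6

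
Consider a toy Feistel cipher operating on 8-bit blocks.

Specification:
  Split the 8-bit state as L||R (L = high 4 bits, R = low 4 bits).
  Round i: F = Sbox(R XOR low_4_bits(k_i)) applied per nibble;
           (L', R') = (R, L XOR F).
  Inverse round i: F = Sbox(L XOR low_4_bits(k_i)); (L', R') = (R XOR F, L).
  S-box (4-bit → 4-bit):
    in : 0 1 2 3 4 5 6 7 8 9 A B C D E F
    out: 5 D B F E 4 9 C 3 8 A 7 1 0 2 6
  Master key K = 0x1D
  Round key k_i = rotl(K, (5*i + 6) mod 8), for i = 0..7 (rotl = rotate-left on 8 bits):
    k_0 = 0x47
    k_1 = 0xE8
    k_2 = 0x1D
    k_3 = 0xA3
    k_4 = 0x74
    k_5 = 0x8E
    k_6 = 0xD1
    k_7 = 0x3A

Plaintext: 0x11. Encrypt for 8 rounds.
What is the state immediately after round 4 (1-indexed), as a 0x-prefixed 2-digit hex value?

s_0 = plaintext = 0x11
s_1 = Round(s_0, k_0) = 0x18
s_2 = Round(s_1, k_1) = 0x84
s_3 = Round(s_2, k_2) = 0x40
s_4 = Round(s_3, k_3) = 0x0B
s_5 = Round(s_4, k_4) = 0xB6
s_6 = Round(s_5, k_5) = 0x68
s_7 = Round(s_6, k_6) = 0x8E
s_8 = Round(s_7, k_7) = 0xE6

0x0B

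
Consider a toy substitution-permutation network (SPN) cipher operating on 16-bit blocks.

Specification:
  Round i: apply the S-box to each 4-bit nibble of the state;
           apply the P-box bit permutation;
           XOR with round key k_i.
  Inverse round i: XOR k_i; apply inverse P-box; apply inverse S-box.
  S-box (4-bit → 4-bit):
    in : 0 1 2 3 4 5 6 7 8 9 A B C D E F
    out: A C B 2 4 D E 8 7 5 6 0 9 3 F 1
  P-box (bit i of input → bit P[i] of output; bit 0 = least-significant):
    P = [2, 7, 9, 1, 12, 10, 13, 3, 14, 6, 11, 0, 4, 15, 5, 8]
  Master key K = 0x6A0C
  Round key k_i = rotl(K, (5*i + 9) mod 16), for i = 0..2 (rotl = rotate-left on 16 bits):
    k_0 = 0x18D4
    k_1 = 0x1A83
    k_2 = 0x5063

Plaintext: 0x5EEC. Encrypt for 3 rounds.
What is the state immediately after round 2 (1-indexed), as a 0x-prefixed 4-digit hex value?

s_0 = plaintext = 0x5EEC
s_1 = Round(s_0, k_0) = 0x65AB
s_2 = Round(s_1, k_1) = 0xF7A2
s_3 = Round(s_2, k_2) = 0x74F4

0xF7A2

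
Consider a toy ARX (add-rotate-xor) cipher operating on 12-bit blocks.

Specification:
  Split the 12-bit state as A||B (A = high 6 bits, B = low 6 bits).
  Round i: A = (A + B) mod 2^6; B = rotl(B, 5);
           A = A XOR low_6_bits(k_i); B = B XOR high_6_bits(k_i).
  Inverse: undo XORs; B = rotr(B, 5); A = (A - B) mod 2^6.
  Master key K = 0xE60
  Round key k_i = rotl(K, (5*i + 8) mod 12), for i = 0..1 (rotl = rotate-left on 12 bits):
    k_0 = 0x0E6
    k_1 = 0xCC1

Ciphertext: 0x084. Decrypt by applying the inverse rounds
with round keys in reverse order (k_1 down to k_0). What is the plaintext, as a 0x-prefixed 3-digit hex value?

0x659

s_0 = ciphertext = 0x084
s_1 = InvRound(s_0, k_1) = 0x52F
s_2 = InvRound(s_1, k_0) = 0x659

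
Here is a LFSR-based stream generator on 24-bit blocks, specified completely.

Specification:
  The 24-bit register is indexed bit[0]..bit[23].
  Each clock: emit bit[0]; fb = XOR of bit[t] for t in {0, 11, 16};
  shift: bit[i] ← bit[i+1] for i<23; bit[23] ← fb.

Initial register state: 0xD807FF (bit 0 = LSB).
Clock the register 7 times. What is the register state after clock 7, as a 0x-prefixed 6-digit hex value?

0x4FB00F

reg_0 = 0xD807FF
clock 1: out=1, reg = 0xEC03FF
clock 2: out=1, reg = 0xF601FF
clock 3: out=1, reg = 0xFB00FF
clock 4: out=1, reg = 0x7D807F
clock 5: out=1, reg = 0x3EC03F
clock 6: out=1, reg = 0x9F601F
clock 7: out=1, reg = 0x4FB00F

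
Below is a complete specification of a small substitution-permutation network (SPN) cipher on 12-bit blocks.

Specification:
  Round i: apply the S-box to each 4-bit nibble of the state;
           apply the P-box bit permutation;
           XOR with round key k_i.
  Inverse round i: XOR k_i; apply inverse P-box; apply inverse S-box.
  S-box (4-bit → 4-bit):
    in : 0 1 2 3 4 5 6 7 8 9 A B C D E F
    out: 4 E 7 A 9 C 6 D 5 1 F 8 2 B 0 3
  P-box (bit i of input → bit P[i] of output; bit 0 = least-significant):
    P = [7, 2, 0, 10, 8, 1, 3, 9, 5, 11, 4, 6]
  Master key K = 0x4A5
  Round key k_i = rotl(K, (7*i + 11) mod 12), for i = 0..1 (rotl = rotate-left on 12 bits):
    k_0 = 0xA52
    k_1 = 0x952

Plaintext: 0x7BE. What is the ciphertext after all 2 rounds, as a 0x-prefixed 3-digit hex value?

s_0 = plaintext = 0x7BE
s_1 = Round(s_0, k_0) = 0x822
s_2 = Round(s_1, k_1) = 0x8ED

0x8ED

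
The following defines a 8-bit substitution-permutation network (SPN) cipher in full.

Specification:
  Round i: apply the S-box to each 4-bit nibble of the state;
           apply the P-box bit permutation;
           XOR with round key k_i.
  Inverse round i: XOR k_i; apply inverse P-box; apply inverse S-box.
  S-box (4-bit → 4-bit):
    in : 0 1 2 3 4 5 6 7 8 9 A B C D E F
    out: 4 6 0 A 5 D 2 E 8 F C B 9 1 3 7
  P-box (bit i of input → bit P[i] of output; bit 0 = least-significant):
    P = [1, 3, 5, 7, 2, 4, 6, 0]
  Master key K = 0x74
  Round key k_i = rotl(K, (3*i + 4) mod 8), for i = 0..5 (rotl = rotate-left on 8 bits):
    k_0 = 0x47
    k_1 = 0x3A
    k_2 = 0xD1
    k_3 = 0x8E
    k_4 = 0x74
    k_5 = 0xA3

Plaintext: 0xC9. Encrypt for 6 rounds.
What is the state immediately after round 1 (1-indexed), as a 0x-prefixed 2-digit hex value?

s_0 = plaintext = 0xC9
s_1 = Round(s_0, k_0) = 0xE8
s_2 = Round(s_1, k_1) = 0xAE
s_3 = Round(s_2, k_2) = 0x9A
s_4 = Round(s_3, k_3) = 0x7B
s_5 = Round(s_4, k_4) = 0xAF
s_6 = Round(s_5, k_5) = 0xC8

0xE8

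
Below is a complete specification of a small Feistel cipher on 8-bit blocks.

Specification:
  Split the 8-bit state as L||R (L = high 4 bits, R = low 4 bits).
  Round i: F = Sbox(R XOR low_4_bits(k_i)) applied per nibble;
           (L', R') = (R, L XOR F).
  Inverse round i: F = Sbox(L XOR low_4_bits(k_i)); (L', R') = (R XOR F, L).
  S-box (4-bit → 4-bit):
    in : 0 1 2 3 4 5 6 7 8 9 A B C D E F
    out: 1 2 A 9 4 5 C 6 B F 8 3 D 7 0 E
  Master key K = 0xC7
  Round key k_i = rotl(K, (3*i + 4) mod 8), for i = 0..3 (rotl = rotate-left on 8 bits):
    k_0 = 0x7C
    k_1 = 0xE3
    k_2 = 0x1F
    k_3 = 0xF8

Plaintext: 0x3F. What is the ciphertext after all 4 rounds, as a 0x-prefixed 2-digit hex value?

0x4D

s_0 = plaintext = 0x3F
s_1 = Round(s_0, k_0) = 0xFA
s_2 = Round(s_1, k_1) = 0xA0
s_3 = Round(s_2, k_2) = 0x04
s_4 = Round(s_3, k_3) = 0x4D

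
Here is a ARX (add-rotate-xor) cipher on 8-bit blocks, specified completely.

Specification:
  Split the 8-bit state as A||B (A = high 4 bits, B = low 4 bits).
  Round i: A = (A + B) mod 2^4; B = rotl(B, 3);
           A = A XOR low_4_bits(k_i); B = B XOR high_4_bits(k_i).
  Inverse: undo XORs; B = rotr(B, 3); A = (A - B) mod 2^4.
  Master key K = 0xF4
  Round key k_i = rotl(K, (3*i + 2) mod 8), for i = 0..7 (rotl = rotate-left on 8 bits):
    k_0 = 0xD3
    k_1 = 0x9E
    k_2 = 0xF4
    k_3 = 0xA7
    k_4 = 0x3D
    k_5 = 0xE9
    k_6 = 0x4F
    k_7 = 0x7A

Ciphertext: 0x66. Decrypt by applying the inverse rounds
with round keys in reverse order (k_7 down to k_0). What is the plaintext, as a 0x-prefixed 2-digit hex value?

s_0 = ciphertext = 0x66
s_1 = InvRound(s_0, k_7) = 0xA2
s_2 = InvRound(s_1, k_6) = 0x9C
s_3 = InvRound(s_2, k_5) = 0xC4
s_4 = InvRound(s_3, k_4) = 0x3E
s_5 = InvRound(s_4, k_3) = 0xC8
s_6 = InvRound(s_5, k_2) = 0xAE
s_7 = InvRound(s_6, k_1) = 0x6E
s_8 = InvRound(s_7, k_0) = 0xF6

0xF6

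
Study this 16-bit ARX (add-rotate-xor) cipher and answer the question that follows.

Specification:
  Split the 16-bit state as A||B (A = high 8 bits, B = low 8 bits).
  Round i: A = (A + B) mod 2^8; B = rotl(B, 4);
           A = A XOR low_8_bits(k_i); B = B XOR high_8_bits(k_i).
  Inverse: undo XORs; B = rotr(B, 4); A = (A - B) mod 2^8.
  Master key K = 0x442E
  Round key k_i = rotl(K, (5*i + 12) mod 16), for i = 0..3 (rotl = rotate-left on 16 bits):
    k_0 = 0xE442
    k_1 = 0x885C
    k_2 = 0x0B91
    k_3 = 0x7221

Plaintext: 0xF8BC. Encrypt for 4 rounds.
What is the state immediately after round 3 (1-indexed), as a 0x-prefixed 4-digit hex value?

s_0 = plaintext = 0xF8BC
s_1 = Round(s_0, k_0) = 0xF62F
s_2 = Round(s_1, k_1) = 0x797A
s_3 = Round(s_2, k_2) = 0x62AC
s_4 = Round(s_3, k_3) = 0x2FB8

0x62AC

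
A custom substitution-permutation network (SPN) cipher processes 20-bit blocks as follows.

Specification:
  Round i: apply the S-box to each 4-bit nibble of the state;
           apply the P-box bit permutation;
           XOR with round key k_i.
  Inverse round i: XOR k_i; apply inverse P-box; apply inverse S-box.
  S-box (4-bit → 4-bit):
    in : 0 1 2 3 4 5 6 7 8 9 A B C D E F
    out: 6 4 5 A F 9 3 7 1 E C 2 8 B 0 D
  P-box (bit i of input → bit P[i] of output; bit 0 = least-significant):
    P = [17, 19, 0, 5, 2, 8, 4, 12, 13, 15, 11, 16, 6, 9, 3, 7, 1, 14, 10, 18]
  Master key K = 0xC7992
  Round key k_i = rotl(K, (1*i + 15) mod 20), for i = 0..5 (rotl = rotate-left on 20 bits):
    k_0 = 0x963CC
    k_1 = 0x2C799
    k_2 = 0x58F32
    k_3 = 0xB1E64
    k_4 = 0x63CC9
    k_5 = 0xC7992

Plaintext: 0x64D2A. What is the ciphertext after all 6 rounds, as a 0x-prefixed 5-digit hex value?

s_0 = plaintext = 0x64D2A
s_1 = Round(s_0, k_0) = 0x88133
s_2 = Round(s_1, k_1) = 0xADEFB
s_3 = Round(s_2, k_2) = 0x999E6
s_4 = Round(s_3, k_3) = 0x4D0EC
s_5 = Round(s_4, k_4) = 0x2F22B
s_6 = Round(s_5, k_5) = 0x4554C

0x4554C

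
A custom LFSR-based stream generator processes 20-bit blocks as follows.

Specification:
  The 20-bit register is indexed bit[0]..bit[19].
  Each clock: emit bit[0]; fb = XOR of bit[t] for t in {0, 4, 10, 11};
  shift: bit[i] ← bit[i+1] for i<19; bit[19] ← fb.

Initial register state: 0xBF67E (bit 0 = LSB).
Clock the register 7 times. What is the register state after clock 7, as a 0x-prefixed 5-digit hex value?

0x357EC

reg_0 = 0xBF67E
clock 1: out=0, reg = 0x5FB3F
clock 2: out=1, reg = 0xAFD9F
clock 3: out=1, reg = 0x57ECF
clock 4: out=1, reg = 0xABF67
clock 5: out=1, reg = 0xD5FB3
clock 6: out=1, reg = 0x6AFD9
clock 7: out=1, reg = 0x357EC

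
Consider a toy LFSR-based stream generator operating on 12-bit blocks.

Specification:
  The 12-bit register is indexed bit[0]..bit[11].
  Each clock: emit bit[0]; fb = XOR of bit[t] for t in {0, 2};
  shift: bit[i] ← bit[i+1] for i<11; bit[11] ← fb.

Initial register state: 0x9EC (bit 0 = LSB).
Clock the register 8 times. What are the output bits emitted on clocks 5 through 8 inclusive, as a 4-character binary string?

0111

reg_0 = 0x9EC
clock 1: out=0, reg = 0xCF6
clock 2: out=0, reg = 0xE7B
clock 3: out=1, reg = 0xF3D
clock 4: out=1, reg = 0x79E
clock 5: out=0, reg = 0xBCF
clock 6: out=1, reg = 0x5E7
clock 7: out=1, reg = 0x2F3
clock 8: out=1, reg = 0x979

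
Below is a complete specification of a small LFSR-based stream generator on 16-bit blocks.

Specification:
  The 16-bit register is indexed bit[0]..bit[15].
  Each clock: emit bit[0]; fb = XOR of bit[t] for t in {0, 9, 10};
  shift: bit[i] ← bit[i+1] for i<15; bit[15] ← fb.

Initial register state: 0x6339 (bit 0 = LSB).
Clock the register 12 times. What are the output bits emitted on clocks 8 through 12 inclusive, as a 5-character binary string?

01100

reg_0 = 0x6339
clock 1: out=1, reg = 0x319C
clock 2: out=0, reg = 0x18CE
clock 3: out=0, reg = 0x0C67
clock 4: out=1, reg = 0x0633
clock 5: out=1, reg = 0x8319
clock 6: out=1, reg = 0x418C
clock 7: out=0, reg = 0x20C6
clock 8: out=0, reg = 0x1063
clock 9: out=1, reg = 0x8831
clock 10: out=1, reg = 0xC418
clock 11: out=0, reg = 0xE20C
clock 12: out=0, reg = 0xF106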